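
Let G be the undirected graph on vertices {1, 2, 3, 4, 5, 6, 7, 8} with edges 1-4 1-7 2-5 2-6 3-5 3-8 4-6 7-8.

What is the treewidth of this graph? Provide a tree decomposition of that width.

Every bag has size at most 3, so the width is 3 − 1 = 2 and tw(G) ≤ 2. Since 1–7–8–3–5–2–6–4–1 is a cycle in G, G is not acyclic. Forests are exactly the graphs of treewidth ≤ 1, so tw(G) ≥ 2. Hence tw(G) = 2 exactly.

Treewidth 2.
One optimal decomposition is:
Bags: B1 = {1, 7, 8}  B2 = {1, 3, 8}  B3 = {1, 3, 5}  B4 = {1, 2, 5}  B5 = {1, 2, 6}  B6 = {1, 4, 6}
Tree: B1–B2, B2–B3, B3–B4, B4–B5, B5–B6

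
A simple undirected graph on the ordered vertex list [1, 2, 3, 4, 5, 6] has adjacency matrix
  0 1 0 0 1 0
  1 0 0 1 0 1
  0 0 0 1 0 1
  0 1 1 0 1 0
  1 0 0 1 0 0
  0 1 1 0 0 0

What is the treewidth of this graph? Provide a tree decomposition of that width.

Each bag holds 3 vertices, so the decomposition has width 2, which upper-bounds the treewidth. Since 3–6–2–4–3 is a cycle in G, G is not acyclic. Forests are exactly the graphs of treewidth ≤ 1, so tw(G) ≥ 2. Hence tw(G) = 2 exactly.

Treewidth 2.
One such decomposition:
Bags: B1 = {3, 4, 6}  B2 = {2, 4, 6}  B3 = {2, 4, 5}  B4 = {1, 2, 5}
Tree: B1–B2, B2–B3, B3–B4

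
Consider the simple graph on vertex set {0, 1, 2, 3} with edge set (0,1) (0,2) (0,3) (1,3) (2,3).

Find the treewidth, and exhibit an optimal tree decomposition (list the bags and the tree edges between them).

Every bag has size at most 3, so the width is 3 − 1 = 2 and tw(G) ≤ 2. For the lower bound, the 3 vertices {0, 1, 3} are pairwise adjacent, and any tree decomposition puts a clique entirely inside one bag — forcing width ≥ 2. Combining the bounds, tw(G) = 2.

Treewidth 2.
Bags: B1 = {0, 2, 3}  B2 = {0, 1, 3}
Tree: B1–B2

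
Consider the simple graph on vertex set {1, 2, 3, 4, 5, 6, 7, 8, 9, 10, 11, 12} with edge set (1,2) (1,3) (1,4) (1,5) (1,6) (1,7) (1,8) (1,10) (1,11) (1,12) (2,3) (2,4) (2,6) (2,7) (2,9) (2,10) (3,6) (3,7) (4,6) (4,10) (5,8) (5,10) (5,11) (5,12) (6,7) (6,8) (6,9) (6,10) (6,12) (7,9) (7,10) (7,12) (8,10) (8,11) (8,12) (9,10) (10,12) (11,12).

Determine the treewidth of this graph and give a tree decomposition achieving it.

Treewidth 4.
One such decomposition:
Bags: B1 = {1, 6, 7, 10, 12}  B2 = {1, 2, 6, 7, 10}  B3 = {1, 6, 8, 10, 12}  B4 = {1, 2, 4, 6, 10}  B5 = {1, 2, 3, 6, 7}  B6 = {1, 5, 8, 10, 12}  B7 = {2, 6, 7, 9, 10}  B8 = {1, 5, 8, 11, 12}
Tree: B1–B2, B1–B3, B2–B4, B2–B5, B3–B6, B2–B7, B6–B8

The largest bag has 5 vertices, giving width 4; this decomposition certifies tw(G) ≤ 4. For the lower bound, the 5 vertices {1, 5, 8, 11, 12} are pairwise adjacent, and any tree decomposition puts a clique entirely inside one bag — forcing width ≥ 4. The upper and lower bounds meet at 4, so that is the treewidth.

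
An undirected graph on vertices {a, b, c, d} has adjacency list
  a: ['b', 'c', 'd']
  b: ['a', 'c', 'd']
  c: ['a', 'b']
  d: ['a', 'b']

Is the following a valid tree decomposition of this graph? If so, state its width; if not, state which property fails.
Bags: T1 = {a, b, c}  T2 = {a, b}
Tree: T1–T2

No — vertex d appears in no bag.

A tree decomposition must satisfy three properties: every vertex lies in some bag; for every edge, both endpoints lie together in some bag; and for every vertex, the bags containing it form a connected subtree. Here vertex d appears in no bag, so the decomposition is invalid.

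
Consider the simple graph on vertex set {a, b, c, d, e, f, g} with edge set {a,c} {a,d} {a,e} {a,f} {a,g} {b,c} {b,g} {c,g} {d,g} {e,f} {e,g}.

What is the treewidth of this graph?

A width-2 tree decomposition is:
Bags: B1 = {a, e, g}  B2 = {a, d, g}  B3 = {a, e, f}  B4 = {a, c, g}  B5 = {b, c, g}
Tree: B1–B2, B1–B3, B2–B4, B4–B5
Each bag holds 3 vertices, so the decomposition has width 2, which upper-bounds the treewidth. For the lower bound, the 3 vertices {a, d, g} are pairwise adjacent, and any tree decomposition puts a clique entirely inside one bag — forcing width ≥ 2. Therefore the treewidth is 2.

2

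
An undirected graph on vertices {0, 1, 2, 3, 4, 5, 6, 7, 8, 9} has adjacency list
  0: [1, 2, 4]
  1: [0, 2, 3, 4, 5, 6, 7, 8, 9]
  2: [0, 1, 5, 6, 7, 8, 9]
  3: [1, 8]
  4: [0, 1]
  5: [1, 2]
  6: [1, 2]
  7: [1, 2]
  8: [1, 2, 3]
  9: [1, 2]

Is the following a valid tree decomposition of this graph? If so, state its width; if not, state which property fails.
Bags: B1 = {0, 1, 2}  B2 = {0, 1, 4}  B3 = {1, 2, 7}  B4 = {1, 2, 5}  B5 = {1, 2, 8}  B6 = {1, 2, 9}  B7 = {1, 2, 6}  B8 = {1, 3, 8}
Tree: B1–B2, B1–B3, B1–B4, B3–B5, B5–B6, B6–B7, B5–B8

Yes; width 2.

Checking the three conditions: (i) the bags cover all of {0, 1, 2, 3, 4, 5, 6, 7, 8, 9}; (ii) for each edge, some bag contains both endpoints; (iii) the bags containing any fixed vertex form a subtree. All hold, so the decomposition is valid with width 3 − 1 = 2.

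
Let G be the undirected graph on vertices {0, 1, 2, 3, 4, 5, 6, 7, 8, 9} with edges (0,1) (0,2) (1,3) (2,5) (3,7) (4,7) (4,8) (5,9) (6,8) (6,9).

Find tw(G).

A width-2 tree decomposition is:
Bags: B1 = {0, 2, 5}  B2 = {0, 1, 5}  B3 = {1, 3, 5}  B4 = {3, 5, 7}  B5 = {4, 5, 7}  B6 = {4, 5, 8}  B7 = {5, 6, 8}  B8 = {5, 6, 9}
Tree: B1–B2, B2–B3, B3–B4, B4–B5, B5–B6, B6–B7, B7–B8
Each bag holds 3 vertices, so the decomposition has width 2, which upper-bounds the treewidth. Since 5–2–0–1–3–7–4–8–6–9–5 is a cycle in G, G is not acyclic. Forests are exactly the graphs of treewidth ≤ 1, so tw(G) ≥ 2. Therefore the treewidth is 2.

2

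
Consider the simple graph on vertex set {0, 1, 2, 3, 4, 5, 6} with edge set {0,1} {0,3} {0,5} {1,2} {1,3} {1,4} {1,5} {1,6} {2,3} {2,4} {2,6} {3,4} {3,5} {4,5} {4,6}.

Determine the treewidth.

3

A width-3 tree decomposition is:
Bags: B1 = {1, 2, 3, 4}  B2 = {1, 2, 4, 6}  B3 = {1, 3, 4, 5}  B4 = {0, 1, 3, 5}
Tree: B1–B2, B1–B3, B3–B4
Every bag has size at most 4, so the width is 4 − 1 = 3 and tw(G) ≤ 3. On the other hand G contains the 4-clique {0, 1, 3, 5}. A clique must lie in a single bag of any decomposition, so no decomposition can have width below 3. Hence tw(G) = 3 exactly.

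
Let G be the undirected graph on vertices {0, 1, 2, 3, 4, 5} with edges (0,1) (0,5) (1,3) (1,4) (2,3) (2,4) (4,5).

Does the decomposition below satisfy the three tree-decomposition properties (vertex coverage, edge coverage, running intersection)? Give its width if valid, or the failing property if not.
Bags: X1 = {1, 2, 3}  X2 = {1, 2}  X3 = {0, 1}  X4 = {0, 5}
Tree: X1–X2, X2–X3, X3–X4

No — vertex 4 appears in no bag.

A tree decomposition must satisfy three properties: every vertex lies in some bag; for every edge, both endpoints lie together in some bag; and for every vertex, the bags containing it form a connected subtree. Here vertex 4 appears in no bag, so the decomposition is invalid.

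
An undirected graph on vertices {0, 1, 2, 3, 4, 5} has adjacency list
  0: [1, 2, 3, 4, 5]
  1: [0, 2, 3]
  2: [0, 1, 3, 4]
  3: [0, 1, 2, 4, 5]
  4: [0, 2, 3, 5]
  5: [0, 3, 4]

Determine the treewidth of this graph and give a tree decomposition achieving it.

Every bag has size at most 4, so the width is 4 − 1 = 3 and tw(G) ≤ 3. For the lower bound, the 4 vertices {0, 1, 2, 3} are pairwise adjacent, and any tree decomposition puts a clique entirely inside one bag — forcing width ≥ 3. Hence tw(G) = 3 exactly.

Treewidth 3.
One optimal decomposition is:
Bags: B1 = {0, 2, 3, 4}  B2 = {0, 1, 2, 3}  B3 = {0, 3, 4, 5}
Tree: B1–B2, B1–B3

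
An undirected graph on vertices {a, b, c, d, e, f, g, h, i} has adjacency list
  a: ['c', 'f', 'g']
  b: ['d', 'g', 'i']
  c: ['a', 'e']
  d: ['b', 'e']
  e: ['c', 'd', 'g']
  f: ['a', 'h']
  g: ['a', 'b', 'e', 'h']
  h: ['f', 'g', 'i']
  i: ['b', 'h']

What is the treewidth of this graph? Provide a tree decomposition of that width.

Each bag holds 4 vertices, so the decomposition has width 3, which upper-bounds the treewidth. For the lower bound: the 4 vertex sets {c,d,e}, {a}, {g}, {b,f,h,i} are disjoint, each induces a connected subgraph, and every pair is joined by at least one edge of G. Contracting each set to a single vertex therefore yields K_{4} as a minor, and since treewidth is minor-monotone, tw(G) ≥ tw(K_{4}) = 3. Combining the bounds, tw(G) = 3.

Treewidth 3.
Bags: B1 = {a, c, d, e}  B2 = {a, d, e, g}  B3 = {a, b, d, g}  B4 = {a, b, f, g}  B5 = {b, f, g, h}  B6 = {b, f, h, i}
Tree: B1–B2, B2–B3, B3–B4, B4–B5, B5–B6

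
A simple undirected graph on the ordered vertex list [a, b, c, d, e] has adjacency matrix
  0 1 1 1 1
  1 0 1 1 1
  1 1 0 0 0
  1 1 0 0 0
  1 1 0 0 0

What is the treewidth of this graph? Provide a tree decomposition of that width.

Every bag has size at most 3, so the width is 3 − 1 = 2 and tw(G) ≤ 2. For the lower bound, the 3 vertices {a, b, d} are pairwise adjacent, and any tree decomposition puts a clique entirely inside one bag — forcing width ≥ 2. Hence tw(G) = 2 exactly.

Treewidth 2.
One optimal decomposition is:
Bags: B1 = {a, b, e}  B2 = {a, b, c}  B3 = {a, b, d}
Tree: B1–B2, B2–B3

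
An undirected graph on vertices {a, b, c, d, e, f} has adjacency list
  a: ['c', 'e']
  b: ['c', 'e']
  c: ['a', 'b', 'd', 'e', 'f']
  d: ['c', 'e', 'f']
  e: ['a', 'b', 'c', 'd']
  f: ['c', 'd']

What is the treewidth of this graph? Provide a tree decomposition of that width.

Every bag has size at most 3, so the width is 3 − 1 = 2 and tw(G) ≤ 2. On the other hand G contains the 3-clique {c, d, e}. A clique must lie in a single bag of any decomposition, so no decomposition can have width below 2. The upper and lower bounds meet at 2, so that is the treewidth.

Treewidth 2.
One such decomposition:
Bags: B1 = {c, d, f}  B2 = {c, d, e}  B3 = {a, c, e}  B4 = {b, c, e}
Tree: B1–B2, B2–B3, B3–B4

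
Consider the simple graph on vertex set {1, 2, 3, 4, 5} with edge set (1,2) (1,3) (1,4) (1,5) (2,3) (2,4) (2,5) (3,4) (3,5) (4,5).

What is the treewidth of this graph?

4

A width-4 tree decomposition is:
Bags: B1 = {1, 2, 3, 4, 5}
Tree: (single bag)
With just one bag of size 5, the width is 5 − 1 = 4, so tw(G) ≤ 4. On the other hand G contains the 5-clique {1, 2, 3, 4, 5}. A clique must lie in a single bag of any decomposition, so no decomposition can have width below 4. The upper and lower bounds meet at 4, so that is the treewidth.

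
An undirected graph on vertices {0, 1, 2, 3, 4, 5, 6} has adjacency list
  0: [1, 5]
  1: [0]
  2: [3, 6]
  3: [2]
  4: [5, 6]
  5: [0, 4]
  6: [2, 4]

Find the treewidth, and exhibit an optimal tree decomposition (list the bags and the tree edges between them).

Treewidth 1.
One such decomposition:
Bags: B1 = {0, 1}  B2 = {0, 5}  B3 = {4, 5}  B4 = {4, 6}  B5 = {2, 6}  B6 = {2, 3}
Tree: B1–B2, B2–B3, B3–B4, B4–B5, B5–B6

Each bag holds 2 vertices, so the decomposition has width 1, which upper-bounds the treewidth. Since G has at least one edge (e.g. 1–0), it is not an edgeless graph, so tw(G) ≥ 1. Combining the bounds, tw(G) = 1.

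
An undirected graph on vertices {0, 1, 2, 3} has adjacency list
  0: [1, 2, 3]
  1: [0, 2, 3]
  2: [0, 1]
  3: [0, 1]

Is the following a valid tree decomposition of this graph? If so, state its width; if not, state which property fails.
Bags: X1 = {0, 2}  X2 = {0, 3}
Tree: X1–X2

A tree decomposition must satisfy three properties: every vertex lies in some bag; for every edge, both endpoints lie together in some bag; and for every vertex, the bags containing it form a connected subtree. Here vertex 1 appears in no bag, so the decomposition is invalid.

No — vertex 1 appears in no bag.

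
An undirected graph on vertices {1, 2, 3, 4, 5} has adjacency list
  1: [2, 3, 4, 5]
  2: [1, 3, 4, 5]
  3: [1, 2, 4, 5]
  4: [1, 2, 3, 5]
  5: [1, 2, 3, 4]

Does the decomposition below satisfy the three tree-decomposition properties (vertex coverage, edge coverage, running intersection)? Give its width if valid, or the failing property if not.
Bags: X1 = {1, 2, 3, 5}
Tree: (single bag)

A tree decomposition must satisfy three properties: every vertex lies in some bag; for every edge, both endpoints lie together in some bag; and for every vertex, the bags containing it form a connected subtree. Here vertex 4 appears in no bag, so the decomposition is invalid.

No — vertex 4 appears in no bag.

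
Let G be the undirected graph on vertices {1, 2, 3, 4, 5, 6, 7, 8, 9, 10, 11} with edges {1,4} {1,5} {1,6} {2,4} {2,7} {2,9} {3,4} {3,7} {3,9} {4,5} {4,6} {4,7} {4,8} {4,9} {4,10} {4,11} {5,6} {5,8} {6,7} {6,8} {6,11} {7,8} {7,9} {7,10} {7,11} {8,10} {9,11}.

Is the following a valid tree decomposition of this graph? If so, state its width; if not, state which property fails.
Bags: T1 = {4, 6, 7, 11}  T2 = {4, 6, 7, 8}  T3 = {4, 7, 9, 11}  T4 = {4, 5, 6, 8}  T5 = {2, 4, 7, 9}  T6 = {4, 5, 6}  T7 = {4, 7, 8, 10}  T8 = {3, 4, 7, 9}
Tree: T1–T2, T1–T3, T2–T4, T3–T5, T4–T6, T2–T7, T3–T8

No — vertex 1 appears in no bag.

A tree decomposition must satisfy three properties: every vertex lies in some bag; for every edge, both endpoints lie together in some bag; and for every vertex, the bags containing it form a connected subtree. Here vertex 1 appears in no bag, so the decomposition is invalid.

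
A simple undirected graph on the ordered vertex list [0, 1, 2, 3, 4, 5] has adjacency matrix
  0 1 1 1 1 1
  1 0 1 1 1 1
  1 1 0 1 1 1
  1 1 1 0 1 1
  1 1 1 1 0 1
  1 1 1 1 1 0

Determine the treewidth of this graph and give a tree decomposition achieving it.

A single bag containing all 6 vertices is trivially a valid decomposition of width 5. For the lower bound, the 6 vertices {0, 1, 2, 3, 4, 5} are pairwise adjacent, and any tree decomposition puts a clique entirely inside one bag — forcing width ≥ 5. Combining the bounds, tw(G) = 5.

Treewidth 5.
One optimal decomposition is:
Bags: B1 = {0, 1, 2, 3, 4, 5}
Tree: (single bag)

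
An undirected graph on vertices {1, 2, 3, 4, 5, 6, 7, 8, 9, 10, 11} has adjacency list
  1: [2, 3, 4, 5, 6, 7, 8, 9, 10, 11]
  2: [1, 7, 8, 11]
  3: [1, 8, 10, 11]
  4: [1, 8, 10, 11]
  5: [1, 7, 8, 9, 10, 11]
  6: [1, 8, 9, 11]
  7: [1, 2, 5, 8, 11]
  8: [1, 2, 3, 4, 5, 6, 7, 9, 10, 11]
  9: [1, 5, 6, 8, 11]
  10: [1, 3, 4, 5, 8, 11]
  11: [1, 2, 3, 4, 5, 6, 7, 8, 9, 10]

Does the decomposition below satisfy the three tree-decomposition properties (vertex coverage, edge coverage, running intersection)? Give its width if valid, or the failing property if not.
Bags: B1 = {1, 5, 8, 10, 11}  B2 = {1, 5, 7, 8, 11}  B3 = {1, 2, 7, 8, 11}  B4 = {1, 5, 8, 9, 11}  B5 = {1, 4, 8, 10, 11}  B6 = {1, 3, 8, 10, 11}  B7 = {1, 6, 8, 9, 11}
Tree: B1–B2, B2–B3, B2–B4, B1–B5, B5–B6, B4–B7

Checking the three conditions: (i) the bags cover all of {1, 2, 3, 4, 5, 6, 7, 8, 9, 10, 11}; (ii) for each edge, some bag contains both endpoints; (iii) the bags containing any fixed vertex form a subtree. All hold, so the decomposition is valid with width 5 − 1 = 4.

Yes; width 4.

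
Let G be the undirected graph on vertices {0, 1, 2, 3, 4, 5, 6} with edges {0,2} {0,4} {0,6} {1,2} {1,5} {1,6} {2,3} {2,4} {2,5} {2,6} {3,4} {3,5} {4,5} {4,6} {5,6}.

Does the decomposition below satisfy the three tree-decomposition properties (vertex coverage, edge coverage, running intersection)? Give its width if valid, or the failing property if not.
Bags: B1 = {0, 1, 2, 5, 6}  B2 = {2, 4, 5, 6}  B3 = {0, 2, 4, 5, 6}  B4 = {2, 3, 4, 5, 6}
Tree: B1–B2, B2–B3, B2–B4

No — bags containing vertex 0 are not connected in the tree.

A tree decomposition must satisfy three properties: every vertex lies in some bag; for every edge, both endpoints lie together in some bag; and for every vertex, the bags containing it form a connected subtree. Here bags containing vertex 0 are not connected in the tree, so the decomposition is invalid.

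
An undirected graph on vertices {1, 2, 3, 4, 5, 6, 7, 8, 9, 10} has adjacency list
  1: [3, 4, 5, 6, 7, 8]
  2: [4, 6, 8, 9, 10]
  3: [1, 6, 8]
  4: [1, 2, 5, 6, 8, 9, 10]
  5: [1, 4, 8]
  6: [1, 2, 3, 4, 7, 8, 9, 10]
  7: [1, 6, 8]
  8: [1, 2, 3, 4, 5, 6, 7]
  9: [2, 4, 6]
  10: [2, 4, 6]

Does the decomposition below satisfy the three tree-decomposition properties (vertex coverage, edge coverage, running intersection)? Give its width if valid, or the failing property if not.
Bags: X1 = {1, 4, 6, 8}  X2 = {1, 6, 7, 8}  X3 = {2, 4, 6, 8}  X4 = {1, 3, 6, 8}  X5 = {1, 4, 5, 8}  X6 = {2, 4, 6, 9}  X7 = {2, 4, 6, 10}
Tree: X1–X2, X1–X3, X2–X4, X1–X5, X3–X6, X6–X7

Checking the three conditions: (i) the bags cover all of {1, 2, 3, 4, 5, 6, 7, 8, 9, 10}; (ii) for each edge, some bag contains both endpoints; (iii) the bags containing any fixed vertex form a subtree. All hold, so the decomposition is valid with width 4 − 1 = 3.

Yes; width 3.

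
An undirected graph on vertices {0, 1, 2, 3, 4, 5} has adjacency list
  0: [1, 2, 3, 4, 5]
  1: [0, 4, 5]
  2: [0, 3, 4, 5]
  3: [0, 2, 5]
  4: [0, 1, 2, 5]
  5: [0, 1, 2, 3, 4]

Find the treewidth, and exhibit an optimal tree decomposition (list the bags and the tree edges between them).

Every bag has size at most 4, so the width is 4 − 1 = 3 and tw(G) ≤ 3. For the lower bound, the 4 vertices {0, 1, 4, 5} are pairwise adjacent, and any tree decomposition puts a clique entirely inside one bag — forcing width ≥ 3. Combining the bounds, tw(G) = 3.

Treewidth 3.
One such decomposition:
Bags: B1 = {0, 2, 3, 5}  B2 = {0, 2, 4, 5}  B3 = {0, 1, 4, 5}
Tree: B1–B2, B2–B3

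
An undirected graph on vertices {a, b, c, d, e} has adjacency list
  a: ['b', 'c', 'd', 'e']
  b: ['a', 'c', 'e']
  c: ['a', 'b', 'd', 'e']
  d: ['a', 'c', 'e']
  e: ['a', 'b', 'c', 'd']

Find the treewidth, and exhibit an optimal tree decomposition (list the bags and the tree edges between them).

Treewidth 3.
Bags: B1 = {a, c, d, e}  B2 = {a, b, c, e}
Tree: B1–B2

Each bag holds 4 vertices, so the decomposition has width 3, which upper-bounds the treewidth. Conversely, {a, c, d, e} is a clique of size 4, and the vertices of any clique must share a bag in every tree decomposition; so some bag has ≥ 4 vertices and tw(G) ≥ 3. Combining the bounds, tw(G) = 3.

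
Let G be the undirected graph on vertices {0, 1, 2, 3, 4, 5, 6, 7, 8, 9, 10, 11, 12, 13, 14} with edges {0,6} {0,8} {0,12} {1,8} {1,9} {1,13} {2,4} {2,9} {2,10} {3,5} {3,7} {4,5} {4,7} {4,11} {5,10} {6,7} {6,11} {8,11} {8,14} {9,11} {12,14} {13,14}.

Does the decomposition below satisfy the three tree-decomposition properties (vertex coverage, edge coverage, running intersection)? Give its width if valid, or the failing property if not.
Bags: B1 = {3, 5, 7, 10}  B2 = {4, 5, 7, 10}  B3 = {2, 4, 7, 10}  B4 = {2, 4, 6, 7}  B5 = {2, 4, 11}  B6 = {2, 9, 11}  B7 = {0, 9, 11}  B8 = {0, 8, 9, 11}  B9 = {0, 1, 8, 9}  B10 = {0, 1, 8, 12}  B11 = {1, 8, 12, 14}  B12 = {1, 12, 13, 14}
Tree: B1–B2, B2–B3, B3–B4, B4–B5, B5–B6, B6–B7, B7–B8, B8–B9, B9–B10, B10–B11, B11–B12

No — edge (6,11) lies in no bag.

A tree decomposition must satisfy three properties: every vertex lies in some bag; for every edge, both endpoints lie together in some bag; and for every vertex, the bags containing it form a connected subtree. Here edge (6,11) lies in no bag, so the decomposition is invalid.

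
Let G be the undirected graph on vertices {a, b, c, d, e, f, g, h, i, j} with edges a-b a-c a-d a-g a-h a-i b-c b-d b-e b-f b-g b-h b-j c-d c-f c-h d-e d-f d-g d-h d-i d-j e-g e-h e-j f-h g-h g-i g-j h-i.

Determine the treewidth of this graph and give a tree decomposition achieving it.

Each bag holds 5 vertices, so the decomposition has width 4, which upper-bounds the treewidth. On the other hand G contains the 5-clique {b, d, e, g, j}. A clique must lie in a single bag of any decomposition, so no decomposition can have width below 4. Hence tw(G) = 4 exactly.

Treewidth 4.
One optimal decomposition is:
Bags: B1 = {b, d, e, g, h}  B2 = {a, b, d, g, h}  B3 = {a, d, g, h, i}  B4 = {a, b, c, d, h}  B5 = {b, c, d, f, h}  B6 = {b, d, e, g, j}
Tree: B1–B2, B2–B3, B2–B4, B4–B5, B1–B6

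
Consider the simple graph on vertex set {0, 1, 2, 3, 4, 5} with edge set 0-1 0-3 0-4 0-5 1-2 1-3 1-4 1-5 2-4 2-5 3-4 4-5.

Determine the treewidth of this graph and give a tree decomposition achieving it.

Every bag has size at most 4, so the width is 4 − 1 = 3 and tw(G) ≤ 3. For the lower bound, the 4 vertices {0, 1, 3, 4} are pairwise adjacent, and any tree decomposition puts a clique entirely inside one bag — forcing width ≥ 3. Combining the bounds, tw(G) = 3.

Treewidth 3.
Bags: B1 = {0, 1, 3, 4}  B2 = {0, 1, 4, 5}  B3 = {1, 2, 4, 5}
Tree: B1–B2, B2–B3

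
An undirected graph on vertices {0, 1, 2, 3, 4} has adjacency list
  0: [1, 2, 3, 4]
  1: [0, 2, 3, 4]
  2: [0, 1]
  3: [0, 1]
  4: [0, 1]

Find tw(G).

2

A width-2 tree decomposition is:
Bags: B1 = {0, 1, 3}  B2 = {0, 1, 4}  B3 = {0, 1, 2}
Tree: B1–B2, B2–B3
Every bag has size at most 3, so the width is 3 − 1 = 2 and tw(G) ≤ 2. Conversely, {0, 1, 2} is a clique of size 3, and the vertices of any clique must share a bag in every tree decomposition; so some bag has ≥ 3 vertices and tw(G) ≥ 2. Therefore the treewidth is 2.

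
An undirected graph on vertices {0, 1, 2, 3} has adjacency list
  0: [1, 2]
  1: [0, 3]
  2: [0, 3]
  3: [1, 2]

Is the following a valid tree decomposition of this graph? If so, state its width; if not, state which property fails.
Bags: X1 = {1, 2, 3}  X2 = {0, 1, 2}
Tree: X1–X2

Every vertex of G appears in some bag (union = {0, 1, 2, 3}); every edge is covered by a bag; and for each vertex v the set of bags containing v is connected in the bag tree. The decomposition is therefore valid. The largest bag has 3 vertices, so the width is 2.

Yes; width 2.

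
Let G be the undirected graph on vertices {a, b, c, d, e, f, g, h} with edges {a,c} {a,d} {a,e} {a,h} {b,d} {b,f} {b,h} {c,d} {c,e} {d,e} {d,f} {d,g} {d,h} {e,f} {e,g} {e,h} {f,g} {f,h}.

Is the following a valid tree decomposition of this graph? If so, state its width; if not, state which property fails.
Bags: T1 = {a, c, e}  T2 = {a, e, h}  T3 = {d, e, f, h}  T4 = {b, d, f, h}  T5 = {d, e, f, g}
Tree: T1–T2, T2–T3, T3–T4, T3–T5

A tree decomposition must satisfy three properties: every vertex lies in some bag; for every edge, both endpoints lie together in some bag; and for every vertex, the bags containing it form a connected subtree. Here edge (c,d) lies in no bag, so the decomposition is invalid.

No — edge (c,d) lies in no bag.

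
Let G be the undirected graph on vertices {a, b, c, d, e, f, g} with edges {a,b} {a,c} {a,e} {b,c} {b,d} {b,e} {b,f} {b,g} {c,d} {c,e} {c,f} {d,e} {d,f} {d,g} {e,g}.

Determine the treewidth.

3

A width-3 tree decomposition is:
Bags: B1 = {a, b, c, e}  B2 = {b, c, d, e}  B3 = {b, c, d, f}  B4 = {b, d, e, g}
Tree: B1–B2, B2–B3, B2–B4
The largest bag has 4 vertices, giving width 3; this decomposition certifies tw(G) ≤ 3. On the other hand G contains the 4-clique {b, d, e, g}. A clique must lie in a single bag of any decomposition, so no decomposition can have width below 3. Therefore the treewidth is 3.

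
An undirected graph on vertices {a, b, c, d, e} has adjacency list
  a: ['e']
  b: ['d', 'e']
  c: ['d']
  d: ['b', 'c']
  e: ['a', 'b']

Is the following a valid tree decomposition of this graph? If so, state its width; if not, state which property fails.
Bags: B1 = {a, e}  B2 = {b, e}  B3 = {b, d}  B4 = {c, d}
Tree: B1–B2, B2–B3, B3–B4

Yes; width 1.

Checking the three conditions: (i) the bags cover all of {a, b, c, d, e}; (ii) for each edge, some bag contains both endpoints; (iii) the bags containing any fixed vertex form a subtree. All hold, so the decomposition is valid with width 2 − 1 = 1.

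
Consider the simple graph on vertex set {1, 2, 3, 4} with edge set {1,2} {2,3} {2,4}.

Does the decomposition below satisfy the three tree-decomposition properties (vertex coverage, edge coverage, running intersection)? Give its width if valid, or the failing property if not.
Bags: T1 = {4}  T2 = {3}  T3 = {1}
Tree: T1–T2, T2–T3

No — vertex 2 appears in no bag.

A tree decomposition must satisfy three properties: every vertex lies in some bag; for every edge, both endpoints lie together in some bag; and for every vertex, the bags containing it form a connected subtree. Here vertex 2 appears in no bag, so the decomposition is invalid.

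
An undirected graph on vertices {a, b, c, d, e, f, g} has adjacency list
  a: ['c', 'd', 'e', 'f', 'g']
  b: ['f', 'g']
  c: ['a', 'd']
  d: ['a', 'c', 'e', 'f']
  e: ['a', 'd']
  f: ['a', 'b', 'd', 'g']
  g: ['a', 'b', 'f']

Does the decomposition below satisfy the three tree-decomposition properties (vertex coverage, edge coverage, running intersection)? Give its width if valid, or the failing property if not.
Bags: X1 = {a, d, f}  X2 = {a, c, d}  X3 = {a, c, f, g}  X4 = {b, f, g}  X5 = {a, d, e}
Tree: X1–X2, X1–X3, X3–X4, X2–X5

No — bags containing vertex c are not connected in the tree.

A tree decomposition must satisfy three properties: every vertex lies in some bag; for every edge, both endpoints lie together in some bag; and for every vertex, the bags containing it form a connected subtree. Here bags containing vertex c are not connected in the tree, so the decomposition is invalid.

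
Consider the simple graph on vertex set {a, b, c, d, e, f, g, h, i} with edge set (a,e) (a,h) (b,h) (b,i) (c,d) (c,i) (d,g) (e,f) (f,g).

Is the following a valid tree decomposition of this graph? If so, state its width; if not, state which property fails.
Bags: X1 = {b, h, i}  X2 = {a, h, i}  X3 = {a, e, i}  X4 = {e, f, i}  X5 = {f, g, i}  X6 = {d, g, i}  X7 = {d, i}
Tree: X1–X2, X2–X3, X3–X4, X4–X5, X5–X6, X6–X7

No — vertex c appears in no bag.

A tree decomposition must satisfy three properties: every vertex lies in some bag; for every edge, both endpoints lie together in some bag; and for every vertex, the bags containing it form a connected subtree. Here vertex c appears in no bag, so the decomposition is invalid.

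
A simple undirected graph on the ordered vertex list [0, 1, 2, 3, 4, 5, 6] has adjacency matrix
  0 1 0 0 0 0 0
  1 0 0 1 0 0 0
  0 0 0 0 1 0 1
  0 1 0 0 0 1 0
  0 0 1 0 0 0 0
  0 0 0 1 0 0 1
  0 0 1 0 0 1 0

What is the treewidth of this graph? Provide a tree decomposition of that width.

The largest bag has 2 vertices, giving width 1; this decomposition certifies tw(G) ≤ 1. Any graph with an edge has treewidth ≥ 1, and G has the edge 4–2. Hence tw(G) = 1 exactly.

Treewidth 1.
Bags: B1 = {2, 4}  B2 = {2, 6}  B3 = {5, 6}  B4 = {3, 5}  B5 = {1, 3}  B6 = {0, 1}
Tree: B1–B2, B2–B3, B3–B4, B4–B5, B5–B6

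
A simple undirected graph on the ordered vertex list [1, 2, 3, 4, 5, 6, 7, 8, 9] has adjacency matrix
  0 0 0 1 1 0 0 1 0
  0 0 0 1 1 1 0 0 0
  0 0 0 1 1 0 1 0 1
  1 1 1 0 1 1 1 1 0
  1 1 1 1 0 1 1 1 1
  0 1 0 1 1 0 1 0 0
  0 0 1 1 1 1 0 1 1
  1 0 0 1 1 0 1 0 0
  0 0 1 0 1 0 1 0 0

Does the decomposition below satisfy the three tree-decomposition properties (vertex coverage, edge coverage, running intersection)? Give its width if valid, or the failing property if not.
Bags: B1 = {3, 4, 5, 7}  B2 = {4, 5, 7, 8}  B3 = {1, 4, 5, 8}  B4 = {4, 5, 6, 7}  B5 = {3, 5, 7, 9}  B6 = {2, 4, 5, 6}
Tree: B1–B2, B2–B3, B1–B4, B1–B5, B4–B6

Yes; width 3.

Checking the three conditions: (i) the bags cover all of {1, 2, 3, 4, 5, 6, 7, 8, 9}; (ii) for each edge, some bag contains both endpoints; (iii) the bags containing any fixed vertex form a subtree. All hold, so the decomposition is valid with width 4 − 1 = 3.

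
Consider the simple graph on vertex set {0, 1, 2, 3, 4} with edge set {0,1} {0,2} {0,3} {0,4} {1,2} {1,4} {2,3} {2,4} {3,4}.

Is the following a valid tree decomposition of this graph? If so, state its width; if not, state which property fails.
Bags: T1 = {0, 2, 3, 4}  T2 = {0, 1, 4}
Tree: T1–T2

A tree decomposition must satisfy three properties: every vertex lies in some bag; for every edge, both endpoints lie together in some bag; and for every vertex, the bags containing it form a connected subtree. Here edge (2,1) lies in no bag, so the decomposition is invalid.

No — edge (2,1) lies in no bag.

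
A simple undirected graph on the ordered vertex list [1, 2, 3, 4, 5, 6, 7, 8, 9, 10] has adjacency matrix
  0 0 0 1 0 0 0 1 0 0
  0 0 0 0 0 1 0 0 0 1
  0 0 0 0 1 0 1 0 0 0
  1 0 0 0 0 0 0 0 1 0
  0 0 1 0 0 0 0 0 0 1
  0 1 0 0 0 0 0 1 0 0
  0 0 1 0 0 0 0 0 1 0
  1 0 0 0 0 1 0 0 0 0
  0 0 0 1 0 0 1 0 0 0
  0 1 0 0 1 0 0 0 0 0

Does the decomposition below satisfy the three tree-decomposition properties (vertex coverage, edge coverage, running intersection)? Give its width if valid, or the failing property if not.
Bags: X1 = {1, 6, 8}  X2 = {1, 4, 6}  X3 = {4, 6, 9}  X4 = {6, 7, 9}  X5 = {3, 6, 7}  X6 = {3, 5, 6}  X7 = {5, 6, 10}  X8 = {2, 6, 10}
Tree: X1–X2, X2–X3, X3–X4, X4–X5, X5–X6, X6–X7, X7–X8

Yes; width 2.

Every vertex of G appears in some bag (union = {1, 2, 3, 4, 5, 6, 7, 8, 9, 10}); every edge is covered by a bag; and for each vertex v the set of bags containing v is connected in the bag tree. The decomposition is therefore valid. The largest bag has 3 vertices, so the width is 2.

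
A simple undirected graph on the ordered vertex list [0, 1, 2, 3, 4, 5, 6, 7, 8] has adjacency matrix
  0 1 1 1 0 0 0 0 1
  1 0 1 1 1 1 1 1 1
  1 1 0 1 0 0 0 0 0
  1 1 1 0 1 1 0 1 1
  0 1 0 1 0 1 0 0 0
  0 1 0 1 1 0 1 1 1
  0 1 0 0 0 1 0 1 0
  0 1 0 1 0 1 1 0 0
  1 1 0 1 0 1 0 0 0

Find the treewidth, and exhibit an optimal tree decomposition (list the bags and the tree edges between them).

The largest bag has 4 vertices, giving width 3; this decomposition certifies tw(G) ≤ 3. For the lower bound, the 4 vertices {0, 1, 3, 8} are pairwise adjacent, and any tree decomposition puts a clique entirely inside one bag — forcing width ≥ 3. Therefore the treewidth is 3.

Treewidth 3.
One such decomposition:
Bags: B1 = {0, 1, 3, 8}  B2 = {0, 1, 2, 3}  B3 = {1, 3, 5, 8}  B4 = {1, 3, 5, 7}  B5 = {1, 3, 4, 5}  B6 = {1, 5, 6, 7}
Tree: B1–B2, B1–B3, B3–B4, B4–B5, B4–B6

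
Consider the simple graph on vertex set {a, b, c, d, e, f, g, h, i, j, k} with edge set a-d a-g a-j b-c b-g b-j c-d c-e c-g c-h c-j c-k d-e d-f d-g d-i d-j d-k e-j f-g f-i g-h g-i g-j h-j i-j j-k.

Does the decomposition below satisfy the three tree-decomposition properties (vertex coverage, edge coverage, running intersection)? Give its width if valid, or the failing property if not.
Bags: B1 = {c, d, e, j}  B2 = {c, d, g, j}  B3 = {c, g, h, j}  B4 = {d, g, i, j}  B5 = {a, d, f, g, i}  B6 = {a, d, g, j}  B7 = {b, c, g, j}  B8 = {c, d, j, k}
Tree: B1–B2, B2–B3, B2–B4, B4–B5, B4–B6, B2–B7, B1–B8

A tree decomposition must satisfy three properties: every vertex lies in some bag; for every edge, both endpoints lie together in some bag; and for every vertex, the bags containing it form a connected subtree. Here bags containing vertex a are not connected in the tree, so the decomposition is invalid.

No — bags containing vertex a are not connected in the tree.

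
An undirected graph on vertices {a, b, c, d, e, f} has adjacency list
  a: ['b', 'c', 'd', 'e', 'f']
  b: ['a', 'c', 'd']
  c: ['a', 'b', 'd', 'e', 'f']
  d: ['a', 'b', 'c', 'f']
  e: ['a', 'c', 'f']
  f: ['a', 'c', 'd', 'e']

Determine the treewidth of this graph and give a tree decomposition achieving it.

The largest bag has 4 vertices, giving width 3; this decomposition certifies tw(G) ≤ 3. Conversely, {a, c, d, f} is a clique of size 4, and the vertices of any clique must share a bag in every tree decomposition; so some bag has ≥ 4 vertices and tw(G) ≥ 3. Combining the bounds, tw(G) = 3.

Treewidth 3.
One optimal decomposition is:
Bags: B1 = {a, c, d, f}  B2 = {a, c, e, f}  B3 = {a, b, c, d}
Tree: B1–B2, B1–B3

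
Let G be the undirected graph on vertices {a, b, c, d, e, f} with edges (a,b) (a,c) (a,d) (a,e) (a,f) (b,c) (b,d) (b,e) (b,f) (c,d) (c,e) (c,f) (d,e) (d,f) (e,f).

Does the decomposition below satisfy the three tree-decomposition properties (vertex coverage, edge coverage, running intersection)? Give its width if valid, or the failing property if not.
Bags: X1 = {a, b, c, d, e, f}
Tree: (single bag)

Yes; width 5.

Checking the three conditions: (i) the bags cover all of {a, b, c, d, e, f}; (ii) for each edge, some bag contains both endpoints; (iii) the bags containing any fixed vertex form a subtree. All hold, so the decomposition is valid with width 6 − 1 = 5.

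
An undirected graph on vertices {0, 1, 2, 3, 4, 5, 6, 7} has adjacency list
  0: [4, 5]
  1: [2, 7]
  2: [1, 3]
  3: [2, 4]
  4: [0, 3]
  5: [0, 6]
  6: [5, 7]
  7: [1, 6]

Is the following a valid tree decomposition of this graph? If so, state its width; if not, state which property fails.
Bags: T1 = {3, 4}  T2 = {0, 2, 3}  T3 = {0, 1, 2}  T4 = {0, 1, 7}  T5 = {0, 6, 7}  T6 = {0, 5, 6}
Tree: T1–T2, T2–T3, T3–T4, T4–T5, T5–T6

No — edge (0,4) lies in no bag.

A tree decomposition must satisfy three properties: every vertex lies in some bag; for every edge, both endpoints lie together in some bag; and for every vertex, the bags containing it form a connected subtree. Here edge (0,4) lies in no bag, so the decomposition is invalid.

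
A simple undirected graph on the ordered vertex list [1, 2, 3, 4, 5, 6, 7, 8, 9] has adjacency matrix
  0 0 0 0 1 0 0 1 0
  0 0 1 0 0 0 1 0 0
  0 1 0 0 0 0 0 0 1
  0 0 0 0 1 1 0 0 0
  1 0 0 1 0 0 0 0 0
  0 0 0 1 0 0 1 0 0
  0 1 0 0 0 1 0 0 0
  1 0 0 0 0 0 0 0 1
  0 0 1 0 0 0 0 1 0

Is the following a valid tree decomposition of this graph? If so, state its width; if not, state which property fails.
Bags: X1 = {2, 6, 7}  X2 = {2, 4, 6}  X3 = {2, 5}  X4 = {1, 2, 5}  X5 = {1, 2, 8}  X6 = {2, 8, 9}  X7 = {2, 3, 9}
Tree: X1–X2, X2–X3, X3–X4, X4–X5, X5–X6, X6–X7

A tree decomposition must satisfy three properties: every vertex lies in some bag; for every edge, both endpoints lie together in some bag; and for every vertex, the bags containing it form a connected subtree. Here edge (4,5) lies in no bag, so the decomposition is invalid.

No — edge (4,5) lies in no bag.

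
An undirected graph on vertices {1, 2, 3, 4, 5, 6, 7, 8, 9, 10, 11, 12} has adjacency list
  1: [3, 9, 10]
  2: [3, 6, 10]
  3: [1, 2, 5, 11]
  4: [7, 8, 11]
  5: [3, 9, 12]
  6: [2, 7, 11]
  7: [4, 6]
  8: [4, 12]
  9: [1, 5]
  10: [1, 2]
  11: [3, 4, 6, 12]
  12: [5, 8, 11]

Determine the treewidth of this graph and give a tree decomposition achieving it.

Treewidth 3.
Bags: B1 = {4, 6, 7, 8}  B2 = {4, 6, 8, 11}  B3 = {6, 8, 11, 12}  B4 = {2, 6, 11, 12}  B5 = {2, 3, 11, 12}  B6 = {2, 3, 5, 12}  B7 = {2, 3, 5, 10}  B8 = {1, 3, 5, 10}  B9 = {1, 5, 9, 10}
Tree: B1–B2, B2–B3, B3–B4, B4–B5, B5–B6, B6–B7, B7–B8, B8–B9

The largest bag has 4 vertices, giving width 3; this decomposition certifies tw(G) ≤ 3. For the lower bound: the 4 vertex sets {4,7,8}, {6}, {11}, {2,3,5,12} are disjoint, each induces a connected subgraph, and every pair is joined by at least one edge of G. Contracting each set to a single vertex therefore yields K_{4} as a minor, and since treewidth is minor-monotone, tw(G) ≥ tw(K_{4}) = 3. Hence tw(G) = 3 exactly.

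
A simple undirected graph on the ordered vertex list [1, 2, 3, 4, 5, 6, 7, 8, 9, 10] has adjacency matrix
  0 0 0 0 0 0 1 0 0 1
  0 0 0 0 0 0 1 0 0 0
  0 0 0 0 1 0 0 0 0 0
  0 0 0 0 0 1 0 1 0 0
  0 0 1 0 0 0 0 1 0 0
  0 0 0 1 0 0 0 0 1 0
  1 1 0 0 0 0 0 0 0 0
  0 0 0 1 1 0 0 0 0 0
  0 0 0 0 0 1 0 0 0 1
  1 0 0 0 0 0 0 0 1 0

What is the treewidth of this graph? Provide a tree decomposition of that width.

The largest bag has 2 vertices, giving width 1; this decomposition certifies tw(G) ≤ 1. G has an edge, so its treewidth is at least 1. Therefore the treewidth is 1.

Treewidth 1.
One such decomposition:
Bags: B1 = {3, 5}  B2 = {5, 8}  B3 = {4, 8}  B4 = {4, 6}  B5 = {6, 9}  B6 = {9, 10}  B7 = {1, 10}  B8 = {1, 7}  B9 = {2, 7}
Tree: B1–B2, B2–B3, B3–B4, B4–B5, B5–B6, B6–B7, B7–B8, B8–B9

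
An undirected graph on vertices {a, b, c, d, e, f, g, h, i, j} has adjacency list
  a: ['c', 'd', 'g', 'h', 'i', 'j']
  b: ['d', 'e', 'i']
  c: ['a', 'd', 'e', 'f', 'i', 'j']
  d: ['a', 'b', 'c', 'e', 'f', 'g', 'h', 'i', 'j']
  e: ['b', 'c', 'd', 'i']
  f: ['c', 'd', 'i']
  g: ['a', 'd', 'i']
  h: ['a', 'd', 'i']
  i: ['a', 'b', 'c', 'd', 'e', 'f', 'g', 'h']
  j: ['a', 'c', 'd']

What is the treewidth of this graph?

3

A width-3 tree decomposition is:
Bags: B1 = {a, c, d, i}  B2 = {a, c, d, j}  B3 = {a, d, h, i}  B4 = {a, d, g, i}  B5 = {c, d, e, i}  B6 = {c, d, f, i}  B7 = {b, d, e, i}
Tree: B1–B2, B1–B3, B1–B4, B1–B5, B5–B6, B5–B7
Every bag has size at most 4, so the width is 4 − 1 = 3 and tw(G) ≤ 3. On the other hand G contains the 4-clique {a, c, d, j}. A clique must lie in a single bag of any decomposition, so no decomposition can have width below 3. Therefore the treewidth is 3.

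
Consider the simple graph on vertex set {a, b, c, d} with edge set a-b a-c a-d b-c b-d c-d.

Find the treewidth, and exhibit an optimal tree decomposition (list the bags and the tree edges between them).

Treewidth 3.
One optimal decomposition is:
Bags: B1 = {a, b, c, d}
Tree: (single bag)

With just one bag of size 4, the width is 4 − 1 = 3, so tw(G) ≤ 3. For the lower bound, the 4 vertices {a, b, c, d} are pairwise adjacent, and any tree decomposition puts a clique entirely inside one bag — forcing width ≥ 3. Combining the bounds, tw(G) = 3.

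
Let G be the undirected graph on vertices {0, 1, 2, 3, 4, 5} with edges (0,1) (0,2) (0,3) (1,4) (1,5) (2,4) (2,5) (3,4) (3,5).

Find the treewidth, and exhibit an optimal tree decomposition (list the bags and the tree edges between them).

Treewidth 3.
One optimal decomposition is:
Bags: B1 = {1, 2, 3, 5}  B2 = {0, 1, 2, 3}  B3 = {1, 2, 3, 4}
Tree: B1–B2, B2–B3

Each bag holds 4 vertices, so the decomposition has width 3, which upper-bounds the treewidth. For the lower bound: the 4 vertex sets {3,5}, {0,2}, {1}, {4} are disjoint, each induces a connected subgraph, and every pair is joined by at least one edge of G. Contracting each set to a single vertex therefore yields K_{4} as a minor, and since treewidth is minor-monotone, tw(G) ≥ tw(K_{4}) = 3. Therefore the treewidth is 3.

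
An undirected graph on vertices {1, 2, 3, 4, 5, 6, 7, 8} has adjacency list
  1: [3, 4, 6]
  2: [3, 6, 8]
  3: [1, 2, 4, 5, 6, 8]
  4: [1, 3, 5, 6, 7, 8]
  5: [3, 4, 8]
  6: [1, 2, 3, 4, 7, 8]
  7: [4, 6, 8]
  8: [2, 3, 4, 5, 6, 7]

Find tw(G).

3

A width-3 tree decomposition is:
Bags: B1 = {1, 3, 4, 6}  B2 = {3, 4, 6, 8}  B3 = {2, 3, 6, 8}  B4 = {4, 6, 7, 8}  B5 = {3, 4, 5, 8}
Tree: B1–B2, B2–B3, B2–B4, B2–B5
The largest bag has 4 vertices, giving width 3; this decomposition certifies tw(G) ≤ 3. On the other hand G contains the 4-clique {2, 3, 6, 8}. A clique must lie in a single bag of any decomposition, so no decomposition can have width below 3. Combining the bounds, tw(G) = 3.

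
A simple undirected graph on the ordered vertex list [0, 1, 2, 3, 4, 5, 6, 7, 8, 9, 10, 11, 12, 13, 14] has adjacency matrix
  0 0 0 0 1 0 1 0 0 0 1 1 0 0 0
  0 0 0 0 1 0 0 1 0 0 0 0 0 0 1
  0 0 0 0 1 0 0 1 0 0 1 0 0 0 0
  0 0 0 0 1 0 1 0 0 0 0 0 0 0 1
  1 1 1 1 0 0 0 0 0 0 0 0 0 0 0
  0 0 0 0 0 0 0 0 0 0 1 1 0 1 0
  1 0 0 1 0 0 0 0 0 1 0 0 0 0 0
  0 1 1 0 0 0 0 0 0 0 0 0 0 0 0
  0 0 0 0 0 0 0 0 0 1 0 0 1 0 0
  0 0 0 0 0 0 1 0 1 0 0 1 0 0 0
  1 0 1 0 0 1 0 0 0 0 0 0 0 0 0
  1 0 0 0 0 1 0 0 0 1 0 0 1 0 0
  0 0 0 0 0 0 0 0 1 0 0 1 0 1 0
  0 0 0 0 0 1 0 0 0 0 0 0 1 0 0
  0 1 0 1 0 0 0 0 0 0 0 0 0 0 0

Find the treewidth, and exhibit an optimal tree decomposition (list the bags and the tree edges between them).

Treewidth 3.
One such decomposition:
Bags: B1 = {1, 2, 7, 14}  B2 = {1, 2, 4, 14}  B3 = {2, 3, 4, 14}  B4 = {2, 3, 4, 10}  B5 = {0, 3, 4, 10}  B6 = {0, 3, 6, 10}  B7 = {0, 5, 6, 10}  B8 = {0, 5, 6, 11}  B9 = {5, 6, 9, 11}  B10 = {5, 9, 11, 13}  B11 = {9, 11, 12, 13}  B12 = {8, 9, 12, 13}
Tree: B1–B2, B2–B3, B3–B4, B4–B5, B5–B6, B6–B7, B7–B8, B8–B9, B9–B10, B10–B11, B11–B12

Every bag has size at most 4, so the width is 4 − 1 = 3 and tw(G) ≤ 3. For the lower bound: the 4 vertex sets {1,7,14}, {2}, {4}, {0,3,6,10} are disjoint, each induces a connected subgraph, and every pair is joined by at least one edge of G. Contracting each set to a single vertex therefore yields K_{4} as a minor, and since treewidth is minor-monotone, tw(G) ≥ tw(K_{4}) = 3. Combining the bounds, tw(G) = 3.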